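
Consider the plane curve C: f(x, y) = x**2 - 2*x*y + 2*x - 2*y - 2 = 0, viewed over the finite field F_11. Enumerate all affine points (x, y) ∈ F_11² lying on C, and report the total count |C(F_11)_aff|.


Affine F_11-points: {(0, 10), (1, 3), (2, 1), (3, 3), (4, 0), (5, 0), (6, 8), (7, 10), (8, 8), (9, 1)}; count = 10.

For each of the 121 pairs (x, y) ∈ F_11², evaluate f(x, y) mod 11. Record the zeros.
  x = 0: [0↦9, 1↦7, 2↦5, 3↦3, 4↦1, 5↦10, 6↦8, 7↦6, 8↦4, 9↦2, 10↦0]  zeros at y ∈ {10}
  x = 1: [0↦1, 1↦8, 2↦4, 3↦0, 4↦7, 5↦3, 6↦10, 7↦6, 8↦2, 9↦9, 10↦5]  zeros at y ∈ {3}
  x = 2: [0↦6, 1↦0, 2↦5, 3↦10, 4↦4, 5↦9, 6↦3, 7↦8, 8↦2, 9↦7, 10↦1]  zeros at y ∈ {1}
  x = 3: [0↦2, 1↦5, 2↦8, 3↦0, 4↦3, 5↦6, 6↦9, 7↦1, 8↦4, 9↦7, 10↦10]  zeros at y ∈ {3}
  x = 4: [0↦0, 1↦1, 2↦2, 3↦3, 4↦4, 5↦5, 6↦6, 7↦7, 8↦8, 9↦9, 10↦10]  zeros at y ∈ {0}
  x = 5: [0↦0, 1↦10, 2↦9, 3↦8, 4↦7, 5↦6, 6↦5, 7↦4, 8↦3, 9↦2, 10↦1]  zeros at y ∈ {0}
  x = 6: [0↦2, 1↦10, 2↦7, 3↦4, 4↦1, 5↦9, 6↦6, 7↦3, 8↦0, 9↦8, 10↦5]  zeros at y ∈ {8}
  x = 7: [0↦6, 1↦1, 2↦7, 3↦2, 4↦8, 5↦3, 6↦9, 7↦4, 8↦10, 9↦5, 10↦0]  zeros at y ∈ {10}
  x = 8: [0↦1, 1↦5, 2↦9, 3↦2, 4↦6, 5↦10, 6↦3, 7↦7, 8↦0, 9↦4, 10↦8]  zeros at y ∈ {8}
  x = 9: [0↦9, 1↦0, 2↦2, 3↦4, 4↦6, 5↦8, 6↦10, 7↦1, 8↦3, 9↦5, 10↦7]  zeros at y ∈ {1}
  x = 10: [0↦8, 1↦8, 2↦8, 3↦8, 4↦8, 5↦8, 6↦8, 7↦8, 8↦8, 9↦8, 10↦8]  zeros at y ∈ ∅
Collecting zeros: affine points = {(0, 10), (1, 3), (2, 1), (3, 3), (4, 0), (5, 0), (6, 8), (7, 10), (8, 8), (9, 1)}.
Total count |C(F_11)_aff| = 10.


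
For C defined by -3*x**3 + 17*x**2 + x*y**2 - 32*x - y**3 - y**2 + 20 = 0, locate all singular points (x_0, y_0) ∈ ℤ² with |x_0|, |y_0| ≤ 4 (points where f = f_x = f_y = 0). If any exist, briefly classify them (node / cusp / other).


Singular points: {(2, 0)}; classification: node.

Compute partial derivatives:
  f_x = -9*x**2 + 34*x + y**2 - 32.
  f_y = 2*x*y - 3*y**2 - 2*y.
Scan x_0 ∈ {−4, ..., 4}. For each x_0, f_y(x_0, y) is a polynomial in y; find its integer roots y ∈ {−4, ..., 4}, then test f_x and f at those candidates.
  x = -4: f_y(-4, y) = -3*y**2 - 10*y; vanishes at y ∈ {0}. (-4, 0): f_x = -312 ≠ 0.
  x = -3: f_y(-3, y) = -3*y**2 - 8*y; vanishes at y ∈ {0}. (-3, 0): f_x = -215 ≠ 0.
  x = -2: f_y(-2, y) = -3*y**2 - 6*y; vanishes at y ∈ {-2, 0}. (-2, -2): f_x = -132 ≠ 0; (-2, 0): f_x = -136 ≠ 0.
  x = -1: f_y(-1, y) = -3*y**2 - 4*y; vanishes at y ∈ {0}. (-1, 0): f_x = -75 ≠ 0.
  x = 0: f_y(0, y) = -3*y**2 - 2*y; vanishes at y ∈ {0}. (0, 0): f_x = -32 ≠ 0.
  x = 1: f_y(1, y) = -3*y**2; vanishes at y ∈ {0}. (1, 0): f_x = -7 ≠ 0.
  x = 2: f_y(2, y) = -3*y**2 + 2*y; vanishes at y ∈ {0}. (2, 0): f_x = 0, f = 0 — SINGULAR.
  x = 3: f_y(3, y) = -3*y**2 + 4*y; vanishes at y ∈ {0}. (3, 0): f_x = -11 ≠ 0.
  x = 4: f_y(4, y) = -3*y**2 + 6*y; vanishes at y ∈ {0, 2}. (4, 0): f_x = -40 ≠ 0; (4, 2): f_x = -36 ≠ 0.
Only singular point on the grid: (2, 0).
Classify: substitute x = 2 + u, y = 0 + v and expand: f = -3*u**3 - u**2 + u*v**2 - v**3 + v**2.
No constant or linear terms (consistent with a singular point). Quadratic part: -u**2 + v**2. Cubic part: -3*u**3 + u*v**2 - v**3.
The quadratic part v**2 - u**2 = (v − u)(v + u) splits into two distinct linear factors, so there are two distinct tangent lines y − 0 = ±(x − 2) — this is a node (ordinary double point).
Classification: node.


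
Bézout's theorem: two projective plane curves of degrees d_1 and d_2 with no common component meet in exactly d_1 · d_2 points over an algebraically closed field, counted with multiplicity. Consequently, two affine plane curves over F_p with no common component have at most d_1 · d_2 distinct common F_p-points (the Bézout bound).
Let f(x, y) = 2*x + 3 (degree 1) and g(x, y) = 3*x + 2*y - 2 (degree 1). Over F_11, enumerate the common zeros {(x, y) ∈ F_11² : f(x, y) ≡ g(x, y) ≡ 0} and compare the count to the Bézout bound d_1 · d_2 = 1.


Common zeros: {(4, 6)}; count = 1; Bézout bound = 1.

deg(f) = 1, deg(g) = 1, so Bézout bound = 1.
Scan x ∈ F_11. For each x, list the y ∈ F_11 with f(x, y) ≡ 0 and those with g(x, y) ≡ 0 (mod 11); the common zeros in that column are the intersection.
  x = 0: f ≡ 0 at y ∈ ∅; g ≡ 0 at y ∈ {1}; common: ∅.
  x = 1: f ≡ 0 at y ∈ ∅; g ≡ 0 at y ∈ {5}; common: ∅.
  x = 2: f ≡ 0 at y ∈ ∅; g ≡ 0 at y ∈ {9}; common: ∅.
  x = 3: f ≡ 0 at y ∈ ∅; g ≡ 0 at y ∈ {2}; common: ∅.
  x = 4: f ≡ 0 at y ∈ {0, 1, 2, 3, 4, 5, 6, 7, 8, 9, 10}; g ≡ 0 at y ∈ {6}; common: {6}.
  x = 5: f ≡ 0 at y ∈ ∅; g ≡ 0 at y ∈ {10}; common: ∅.
  x = 6: f ≡ 0 at y ∈ ∅; g ≡ 0 at y ∈ {3}; common: ∅.
  x = 7: f ≡ 0 at y ∈ ∅; g ≡ 0 at y ∈ {7}; common: ∅.
  x = 8: f ≡ 0 at y ∈ ∅; g ≡ 0 at y ∈ {0}; common: ∅.
  x = 9: f ≡ 0 at y ∈ ∅; g ≡ 0 at y ∈ {4}; common: ∅.
  x = 10: f ≡ 0 at y ∈ ∅; g ≡ 0 at y ∈ {8}; common: ∅.
Collecting: common zeros = {(4, 6)}, so the count is 1.
Comparison with the Bézout bound: 1 ≤ 1 = deg(f)·deg(g), as expected for curves with no common component (the bound is attained).


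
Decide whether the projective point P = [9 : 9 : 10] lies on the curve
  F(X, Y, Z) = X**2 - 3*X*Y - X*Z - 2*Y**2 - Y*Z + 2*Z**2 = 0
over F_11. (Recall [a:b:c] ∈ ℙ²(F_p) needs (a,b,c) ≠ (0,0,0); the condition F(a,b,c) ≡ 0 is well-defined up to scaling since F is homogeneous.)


F(9,9,10) ≡ 4 (mod 11); P is NOT on the curve.

Evaluate F(9, 9, 10) term-by-term (mod 11).
  X**2 ↦ 1·81·1·1 = 81
  -3*X*Y ↦ -3·9·9·1 = -243
  -X*Z ↦ -1·9·1·10 = -90
  -2*Y**2 ↦ -2·1·81·1 = -162
  -Y*Z ↦ -1·1·9·10 = -90
  2*Z**2 ↦ 2·1·1·100 = 200
Sum: F(9, 9, 10) = (81) + (-243) + (-90) + (-162) + (-90) + (200) = -304.
Reducing mod 11: -304 ≡ 4 (mod 11).
Since F(a, b, c) ≡ 4 ≠ 0 (mod 11), P does NOT lie on the curve.


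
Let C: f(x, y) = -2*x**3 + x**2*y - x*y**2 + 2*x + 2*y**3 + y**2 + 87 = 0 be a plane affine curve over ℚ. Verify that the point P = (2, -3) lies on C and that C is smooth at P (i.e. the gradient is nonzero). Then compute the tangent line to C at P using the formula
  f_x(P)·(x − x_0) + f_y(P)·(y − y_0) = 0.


Tangent line at P: -43*x + 64*y + 278 = 0.

Step 1: f(2, -3) = 0, so P lies on C.
Step 2: partial derivatives
  f_x(x, y) = -6*x**2 + 2*x*y - y**2 + 2, f_y(x, y) = x**2 - 2*x*y + 6*y**2 + 2*y.
  f_x(P) = -43, f_y(P) = 64 (gradient nonzero, so P is smooth).
Step 3: tangent line at P: -43·(x − 2) + 64·(y − -3) = 0.
Expanding: -43*x + 64*y + 278 = 0.


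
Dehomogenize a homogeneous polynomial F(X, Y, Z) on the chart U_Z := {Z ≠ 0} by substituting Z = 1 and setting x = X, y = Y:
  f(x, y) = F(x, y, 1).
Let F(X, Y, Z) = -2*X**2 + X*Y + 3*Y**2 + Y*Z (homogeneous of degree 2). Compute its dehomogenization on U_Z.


f(x, y) = -2*x**2 + x*y + 3*y**2 + y

On U_Z we set Z = 1. Each monomial c·X^i·Y^j·Z^k in F becomes c·x^i·y^j·1^k = c·x^i·y^j.
Substituting Z = 1: F(X, Y, 1) = -2*x**2 + x*y + 3*y**2 + y.
Note: deg(f) ≤ deg(F) = 2; strict inequality happens when F is divisible by Z (lost terms).


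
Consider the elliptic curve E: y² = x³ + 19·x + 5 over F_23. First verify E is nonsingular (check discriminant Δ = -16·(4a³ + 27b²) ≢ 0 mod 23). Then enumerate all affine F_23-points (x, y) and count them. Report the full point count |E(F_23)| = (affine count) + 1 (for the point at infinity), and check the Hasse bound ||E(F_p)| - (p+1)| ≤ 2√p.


Affine points = {(1, 5), (1, 18), (5, 8), (5, 15), (6, 6), (6, 17), (8, 5), (8, 18), (9, 10), (9, 13), (11, 2), (11, 21), (12, 11), (12, 12), (14, 5), (14, 18), (15, 10), (15, 13), (16, 9), (16, 14), (19, 7), (19, 16), (20, 6), (20, 17), (22, 10), (22, 13)}; affine count = 26; |E(F_23)| = 27.

Discriminant check: Δ ∝ 4a³ + 27b² = 4·19³ + 27·5² = 4·6859 + 27·25 ≡ 5 (mod 23). Nonzero ⇒ E is nonsingular.
For each x ∈ F_23, compute rhs = x³ + 19·x + 5 mod 23, then count y ∈ F_23 with y² ≡ rhs.
  x = 0: rhs = 5, matching y values: none (0 points).
  x = 1: rhs = 2, matching y values: 5, 18 (2 points).
  x = 2: rhs = 5, matching y values: none (0 points).
  x = 3: rhs = 20, matching y values: none (0 points).
  x = 4: rhs = 7, matching y values: none (0 points).
  x = 5: rhs = 18, matching y values: 8, 15 (2 points).
  x = 6: rhs = 13, matching y values: 6, 17 (2 points).
  x = 7: rhs = 21, matching y values: none (0 points).
  x = 8: rhs = 2, matching y values: 5, 18 (2 points).
  x = 9: rhs = 8, matching y values: 10, 13 (2 points).
  x = 10: rhs = 22, matching y values: none (0 points).
  x = 11: rhs = 4, matching y values: 2, 21 (2 points).
  x = 12: rhs = 6, matching y values: 11, 12 (2 points).
  x = 13: rhs = 11, matching y values: none (0 points).
  x = 14: rhs = 2, matching y values: 5, 18 (2 points).
  x = 15: rhs = 8, matching y values: 10, 13 (2 points).
  x = 16: rhs = 12, matching y values: 9, 14 (2 points).
  x = 17: rhs = 20, matching y values: none (0 points).
  x = 18: rhs = 15, matching y values: none (0 points).
  x = 19: rhs = 3, matching y values: 7, 16 (2 points).
  x = 20: rhs = 13, matching y values: 6, 17 (2 points).
  x = 21: rhs = 5, matching y values: none (0 points).
  x = 22: rhs = 8, matching y values: 10, 13 (2 points).
Total affine count: 26.
Full point count |E(F_23)| = 26 + 1 = 27.
Hasse bound: |27 − (23+1)| = |3| = 3 ≤ 2√23 ≈ 9.5917 ✓.


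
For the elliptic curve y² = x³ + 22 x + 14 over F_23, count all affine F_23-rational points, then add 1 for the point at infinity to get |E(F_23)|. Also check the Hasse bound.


Affine points = {(8, 9), (8, 14), (11, 0), (13, 6), (13, 17), (15, 4), (15, 19), (16, 0), (18, 3), (18, 20), (19, 0), (20, 6), (20, 17), (21, 10), (21, 13)}; affine count = 15; |E(F_23)| = 16.

Discriminant check: Δ ∝ 4a³ + 27b² = 4·22³ + 27·14² = 4·10648 + 27·196 ≡ 21 (mod 23). Nonzero ⇒ E is nonsingular.
For each x ∈ F_23, compute rhs = x³ + 22·x + 14 mod 23, then count y ∈ F_23 with y² ≡ rhs.
  x = 0: rhs = 14, matching y values: none (0 points).
  x = 1: rhs = 14, matching y values: none (0 points).
  x = 2: rhs = 20, matching y values: none (0 points).
  x = 3: rhs = 15, matching y values: none (0 points).
  x = 4: rhs = 5, matching y values: none (0 points).
  x = 5: rhs = 19, matching y values: none (0 points).
  x = 6: rhs = 17, matching y values: none (0 points).
  x = 7: rhs = 5, matching y values: none (0 points).
  x = 8: rhs = 12, matching y values: 9, 14 (2 points).
  x = 9: rhs = 21, matching y values: none (0 points).
  x = 10: rhs = 15, matching y values: none (0 points).
  x = 11: rhs = 0, matching y values: 0 (1 points).
  x = 12: rhs = 5, matching y values: none (0 points).
  x = 13: rhs = 13, matching y values: 6, 17 (2 points).
  x = 14: rhs = 7, matching y values: none (0 points).
  x = 15: rhs = 16, matching y values: 4, 19 (2 points).
  x = 16: rhs = 0, matching y values: 0 (1 points).
  x = 17: rhs = 11, matching y values: none (0 points).
  x = 18: rhs = 9, matching y values: 3, 20 (2 points).
  x = 19: rhs = 0, matching y values: 0 (1 points).
  x = 20: rhs = 13, matching y values: 6, 17 (2 points).
  x = 21: rhs = 8, matching y values: 10, 13 (2 points).
  x = 22: rhs = 14, matching y values: none (0 points).
Total affine count: 15.
Full point count |E(F_23)| = 15 + 1 = 16.
Hasse bound: |16 − (23+1)| = |-8| = 8 ≤ 2√23 ≈ 9.5917 ✓.


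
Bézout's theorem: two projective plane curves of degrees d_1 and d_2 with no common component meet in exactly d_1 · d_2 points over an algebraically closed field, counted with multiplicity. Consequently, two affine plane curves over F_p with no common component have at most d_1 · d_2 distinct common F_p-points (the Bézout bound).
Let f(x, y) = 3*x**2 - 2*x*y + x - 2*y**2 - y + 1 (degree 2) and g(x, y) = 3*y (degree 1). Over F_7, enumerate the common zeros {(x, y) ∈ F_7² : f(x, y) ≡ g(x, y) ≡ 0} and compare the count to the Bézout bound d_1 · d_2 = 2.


Common zeros: ∅; count = 0; Bézout bound = 2.

deg(f) = 2, deg(g) = 1, so Bézout bound = 2.
Scan x ∈ F_7. For each x, list the y ∈ F_7 with f(x, y) ≡ 0 and those with g(x, y) ≡ 0 (mod 7); the common zeros in that column are the intersection.
  x = 0: f ≡ 0 at y ∈ {4, 6}; g ≡ 0 at y ∈ {0}; common: ∅.
  x = 1: f ≡ 0 at y ∈ {1}; g ≡ 0 at y ∈ {0}; common: ∅.
  x = 2: f ≡ 0 at y ∈ ∅; g ≡ 0 at y ∈ {0}; common: ∅.
  x = 3: f ≡ 0 at y ∈ ∅; g ≡ 0 at y ∈ {0}; common: ∅.
  x = 4: f ≡ 0 at y ∈ {1, 5}; g ≡ 0 at y ∈ {0}; common: ∅.
  x = 5: f ≡ 0 at y ∈ ∅; g ≡ 0 at y ∈ {0}; common: ∅.
  x = 6: f ≡ 0 at y ∈ {5, 6}; g ≡ 0 at y ∈ {0}; common: ∅.
Collecting: common zeros = ∅, so the count is 0.
Comparison with the Bézout bound: 0 ≤ 2 = deg(f)·deg(g), as expected for curves with no common component (the affine F_7-count falls short of the bound because intersections may lie at infinity, over extension fields, or carry multiplicity).


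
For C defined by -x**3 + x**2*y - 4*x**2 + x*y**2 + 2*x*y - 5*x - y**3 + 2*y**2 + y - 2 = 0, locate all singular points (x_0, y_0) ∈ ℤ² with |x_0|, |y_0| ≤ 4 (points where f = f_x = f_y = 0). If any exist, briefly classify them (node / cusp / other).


Singular points: {(-1, 0)}; classification: node.

Compute partial derivatives:
  f_x = -3*x**2 + 2*x*y - 8*x + y**2 + 2*y - 5.
  f_y = x**2 + 2*x*y + 2*x - 3*y**2 + 4*y + 1.
Scan x_0 ∈ {−4, ..., 4}. For each x_0, f_y(x_0, y) is a polynomial in y; find its integer roots y ∈ {−4, ..., 4}, then test f_x and f at those candidates.
  x = -4: f_y(-4, y) = -3*y**2 - 4*y + 9; no integer root y with |y| ≤ 4.
  x = -3: f_y(-3, y) = -3*y**2 - 2*y + 4; no integer root y with |y| ≤ 4.
  x = -2: f_y(-2, y) = 1 - 3*y**2; no integer root y with |y| ≤ 4.
  x = -1: f_y(-1, y) = -3*y**2 + 2*y; vanishes at y ∈ {0}. (-1, 0): f_x = 0, f = 0 — SINGULAR.
  x = 0: f_y(0, y) = -3*y**2 + 4*y + 1; no integer root y with |y| ≤ 4.
  x = 1: f_y(1, y) = -3*y**2 + 6*y + 4; no integer root y with |y| ≤ 4.
  x = 2: f_y(2, y) = -3*y**2 + 8*y + 9; no integer root y with |y| ≤ 4.
  x = 3: f_y(3, y) = -3*y**2 + 10*y + 16; no integer root y with |y| ≤ 4.
  x = 4: f_y(4, y) = -3*y**2 + 12*y + 25; no integer root y with |y| ≤ 4.
Only singular point on the grid: (-1, 0).
Classify: substitute x = -1 + u, y = 0 + v and expand: f = -u**3 + u**2*v - u**2 + u*v**2 - v**3 + v**2.
No constant or linear terms (consistent with a singular point). Quadratic part: -u**2 + v**2. Cubic part: -u**3 + u**2*v + u*v**2 - v**3.
The quadratic part v**2 - u**2 = (v − u)(v + u) splits into two distinct linear factors, so there are two distinct tangent lines y − 0 = ±(x − -1) — this is a node (ordinary double point).
Classification: node.


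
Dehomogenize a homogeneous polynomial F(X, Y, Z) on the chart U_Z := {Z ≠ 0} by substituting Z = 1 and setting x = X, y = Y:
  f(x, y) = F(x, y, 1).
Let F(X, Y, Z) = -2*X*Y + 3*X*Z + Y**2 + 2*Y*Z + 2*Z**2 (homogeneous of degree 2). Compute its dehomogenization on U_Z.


f(x, y) = -2*x*y + 3*x + y**2 + 2*y + 2

On U_Z we set Z = 1. Each monomial c·X^i·Y^j·Z^k in F becomes c·x^i·y^j·1^k = c·x^i·y^j.
Substituting Z = 1: F(X, Y, 1) = -2*x*y + 3*x + y**2 + 2*y + 2.
Note: deg(f) ≤ deg(F) = 2; strict inequality happens when F is divisible by Z (lost terms).


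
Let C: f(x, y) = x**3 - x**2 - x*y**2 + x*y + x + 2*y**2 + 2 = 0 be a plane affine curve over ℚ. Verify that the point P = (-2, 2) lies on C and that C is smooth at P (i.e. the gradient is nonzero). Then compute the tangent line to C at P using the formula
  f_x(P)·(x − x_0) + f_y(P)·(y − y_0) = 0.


Tangent line at P: 15*x + 14*y + 2 = 0.

Step 1: f(-2, 2) = 0, so P lies on C.
Step 2: partial derivatives
  f_x(x, y) = 3*x**2 - 2*x - y**2 + y + 1, f_y(x, y) = -2*x*y + x + 4*y.
  f_x(P) = 15, f_y(P) = 14 (gradient nonzero, so P is smooth).
Step 3: tangent line at P: 15·(x − -2) + 14·(y − 2) = 0.
Expanding: 15*x + 14*y + 2 = 0.


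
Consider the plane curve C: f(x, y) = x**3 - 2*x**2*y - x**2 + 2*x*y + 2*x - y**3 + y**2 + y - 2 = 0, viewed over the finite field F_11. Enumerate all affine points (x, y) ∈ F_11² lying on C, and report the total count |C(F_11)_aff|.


Affine F_11-points: {(0, 6), (1, 0), (1, 4), (1, 8), (2, 10), (3, 0), (3, 1), (4, 3), (4, 6), (5, 5), (5, 9), (6, 7), (7, 5), (7, 9), (8, 0), (9, 2), (9, 4), (9, 6), (10, 3), (10, 4), (10, 5)}; count = 21.

For each of the 121 pairs (x, y) ∈ F_11², evaluate f(x, y) mod 11. Record the zeros.
  x = 0: [0↦9, 1↦10, 2↦7, 3↦5, 4↦9, 5↦2, 6↦0, 7↦8, 8↦9, 9↦8, 10↦10]  zeros at y ∈ {6}
  x = 1: [0↦0, 1↦1, 2↦9, 3↦7, 4↦0, 5↦4, 6↦2, 7↦10, 8↦0, 9↦10, 10↦1]  zeros at y ∈ {0, 4, 8}
  x = 2: [0↦6, 1↦3, 2↦7, 3↦1, 4↦1, 5↦1, 6↦6, 7↦10, 8↦7, 9↦2, 10↦0]  zeros at y ∈ {10}
  x = 3: [0↦0, 1↦0, 2↦7, 3↦4, 4↦7, 5↦10, 6↦7, 7↦3, 8↦3, 9↦1, 10↦2]  zeros at y ∈ {0, 1}
  x = 4: [0↦10, 1↦9, 2↦4, 3↦0, 4↦2, 5↦4, 6↦0, 7↦6, 8↦5, 9↦2, 10↦2]  zeros at y ∈ {3, 6}
  x = 5: [0↦9, 1↦3, 2↦4, 3↦6, 4↦3, 5↦0, 6↦2, 7↦3, 8↦8, 9↦0, 10↦6]  zeros at y ∈ {5, 9}
  x = 6: [0↦3, 1↦10, 2↦2, 3↦6, 4↦5, 5↦4, 6↦8, 7↦0, 8↦7, 9↦1, 10↦9]  zeros at y ∈ {7}
  x = 7: [0↦9, 1↦3, 2↦4, 3↦6, 4↦3, 5↦0, 6↦2, 7↦3, 8↦8, 9↦0, 10↦6]  zeros at y ∈ {5, 9}
  x = 8: [0↦0, 1↦10, 2↦5, 3↦1, 4↦3, 5↦5, 6↦1, 7↦7, 8↦6, 9↦3, 10↦3]  zeros at y ∈ {0}
  x = 9: [0↦4, 1↦4, 2↦0, 3↦8, 4↦0, 5↦3, 6↦0, 7↦7, 8↦7, 9↦5, 10↦6]  zeros at y ∈ {2, 4, 6}
  x = 10: [0↦5, 1↦2, 2↦6, 3↦0, 4↦0, 5↦0, 6↦5, 7↦9, 8↦6, 9↦1, 10↦10]  zeros at y ∈ {3, 4, 5}
Collecting zeros: affine points = {(0, 6), (1, 0), (1, 4), (1, 8), (2, 10), (3, 0), (3, 1), (4, 3), (4, 6), (5, 5), (5, 9), (6, 7), (7, 5), (7, 9), (8, 0), (9, 2), (9, 4), (9, 6), (10, 3), (10, 4), (10, 5)}.
Total count |C(F_11)_aff| = 21.


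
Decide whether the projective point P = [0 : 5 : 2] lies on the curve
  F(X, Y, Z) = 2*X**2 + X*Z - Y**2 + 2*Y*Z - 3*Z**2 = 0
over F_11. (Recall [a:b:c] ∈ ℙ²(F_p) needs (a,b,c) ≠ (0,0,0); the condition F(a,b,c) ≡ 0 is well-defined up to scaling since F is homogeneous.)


F(0,5,2) ≡ 5 (mod 11); P is NOT on the curve.

Evaluate F(0, 5, 2) term-by-term (mod 11).
  2*X**2 ↦ 2·0·1·1 = 0
  X*Z ↦ 1·0·1·2 = 0
  -Y**2 ↦ -1·1·25·1 = -25
  2*Y*Z ↦ 2·1·5·2 = 20
  -3*Z**2 ↦ -3·1·1·4 = -12
Sum: F(0, 5, 2) = (0) + (0) + (-25) + (20) + (-12) = -17.
Reducing mod 11: -17 ≡ 5 (mod 11).
Since F(a, b, c) ≡ 5 ≠ 0 (mod 11), P does NOT lie on the curve.


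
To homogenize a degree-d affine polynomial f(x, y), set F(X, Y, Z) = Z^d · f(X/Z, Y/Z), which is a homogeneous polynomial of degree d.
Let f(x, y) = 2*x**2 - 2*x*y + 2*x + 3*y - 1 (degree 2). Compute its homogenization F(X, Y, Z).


F(X, Y, Z) = 2*X**2 - 2*X*Y + 2*X*Z + 3*Y*Z - Z**2

deg(f) = 2.
Substitute x = X/Z, y = Y/Z into f, then multiply by Z^2.
  monomial 2·x^2·y^0 ↦ 2·X^2·Y^0·Z^0.
  monomial -2·x^1·y^1 ↦ -2·X^1·Y^1·Z^0.
  monomial 2·x^1·y^0 ↦ 2·X^1·Y^0·Z^1.
  monomial 3·x^0·y^1 ↦ 3·X^0·Y^1·Z^1.
  monomial -1·x^0·y^0 ↦ -1·X^0·Y^0·Z^2.
Collecting: F(X, Y, Z) = 2*X**2 - 2*X*Y + 2*X*Z + 3*Y*Z - Z**2.


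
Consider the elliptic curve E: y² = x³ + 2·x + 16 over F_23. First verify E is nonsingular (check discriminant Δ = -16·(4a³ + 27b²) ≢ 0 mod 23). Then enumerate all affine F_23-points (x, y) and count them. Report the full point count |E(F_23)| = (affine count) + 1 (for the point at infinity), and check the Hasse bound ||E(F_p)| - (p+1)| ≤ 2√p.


Affine points = {(0, 4), (0, 19), (3, 7), (3, 16), (5, 6), (5, 17), (9, 2), (9, 21), (10, 1), (10, 22), (11, 9), (11, 14), (13, 10), (13, 13), (16, 2), (16, 21), (17, 8), (17, 15), (19, 6), (19, 17), (20, 11), (20, 12), (21, 2), (21, 21), (22, 6), (22, 17)}; affine count = 26; |E(F_23)| = 27.

Discriminant check: Δ ∝ 4a³ + 27b² = 4·2³ + 27·16² = 4·8 + 27·256 ≡ 21 (mod 23). Nonzero ⇒ E is nonsingular.
For each x ∈ F_23, compute rhs = x³ + 2·x + 16 mod 23, then count y ∈ F_23 with y² ≡ rhs.
  x = 0: rhs = 16, matching y values: 4, 19 (2 points).
  x = 1: rhs = 19, matching y values: none (0 points).
  x = 2: rhs = 5, matching y values: none (0 points).
  x = 3: rhs = 3, matching y values: 7, 16 (2 points).
  x = 4: rhs = 19, matching y values: none (0 points).
  x = 5: rhs = 13, matching y values: 6, 17 (2 points).
  x = 6: rhs = 14, matching y values: none (0 points).
  x = 7: rhs = 5, matching y values: none (0 points).
  x = 8: rhs = 15, matching y values: none (0 points).
  x = 9: rhs = 4, matching y values: 2, 21 (2 points).
  x = 10: rhs = 1, matching y values: 1, 22 (2 points).
  x = 11: rhs = 12, matching y values: 9, 14 (2 points).
  x = 12: rhs = 20, matching y values: none (0 points).
  x = 13: rhs = 8, matching y values: 10, 13 (2 points).
  x = 14: rhs = 5, matching y values: none (0 points).
  x = 15: rhs = 17, matching y values: none (0 points).
  x = 16: rhs = 4, matching y values: 2, 21 (2 points).
  x = 17: rhs = 18, matching y values: 8, 15 (2 points).
  x = 18: rhs = 19, matching y values: none (0 points).
  x = 19: rhs = 13, matching y values: 6, 17 (2 points).
  x = 20: rhs = 6, matching y values: 11, 12 (2 points).
  x = 21: rhs = 4, matching y values: 2, 21 (2 points).
  x = 22: rhs = 13, matching y values: 6, 17 (2 points).
Total affine count: 26.
Full point count |E(F_23)| = 26 + 1 = 27.
Hasse bound: |27 − (23+1)| = |3| = 3 ≤ 2√23 ≈ 9.5917 ✓.


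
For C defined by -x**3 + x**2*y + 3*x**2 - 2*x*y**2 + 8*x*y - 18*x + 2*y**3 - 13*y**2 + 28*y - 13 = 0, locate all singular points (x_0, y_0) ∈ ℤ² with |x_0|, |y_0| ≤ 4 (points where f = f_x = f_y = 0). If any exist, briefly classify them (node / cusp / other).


Singular points: {(2, 3)}; classification: cusp.

Compute partial derivatives:
  f_x = -3*x**2 + 2*x*y + 6*x - 2*y**2 + 8*y - 18.
  f_y = x**2 - 4*x*y + 8*x + 6*y**2 - 26*y + 28.
Scan x_0 ∈ {−4, ..., 4}. For each x_0, f_y(x_0, y) is a polynomial in y; find its integer roots y ∈ {−4, ..., 4}, then test f_x and f at those candidates.
  x = -4: f_y(-4, y) = 6*y**2 - 10*y + 12; no integer root y with |y| ≤ 4.
  x = -3: f_y(-3, y) = 6*y**2 - 14*y + 13; no integer root y with |y| ≤ 4.
  x = -2: f_y(-2, y) = 6*y**2 - 18*y + 16; no integer root y with |y| ≤ 4.
  x = -1: f_y(-1, y) = 6*y**2 - 22*y + 21; no integer root y with |y| ≤ 4.
  x = 0: f_y(0, y) = 6*y**2 - 26*y + 28; vanishes at y ∈ {2}. (0, 2): f_x = -10 ≠ 0.
  x = 1: f_y(1, y) = 6*y**2 - 30*y + 37; no integer root y with |y| ≤ 4.
  x = 2: f_y(2, y) = 6*y**2 - 34*y + 48; vanishes at y ∈ {3}. (2, 3): f_x = 0, f = 0 — SINGULAR.
  x = 3: f_y(3, y) = 6*y**2 - 38*y + 61; no integer root y with |y| ≤ 4.
  x = 4: f_y(4, y) = 6*y**2 - 42*y + 76; no integer root y with |y| ≤ 4.
Only singular point on the grid: (2, 3).
Classify: substitute x = 2 + u, y = 3 + v and expand: f = -u**3 + u**2*v - 2*u*v**2 + 2*v**3 + v**2.
No constant or linear terms (consistent with a singular point). Quadratic part: v**2. Cubic part: -u**3 + u**2*v - 2*u*v**2 + 2*v**3.
The quadratic part v**2 is a perfect square, so there is a single (double) tangent line v = 0, i.e. y = 3. Restricting the cubic part to that line (v = 0) leaves -u**3 ≠ 0, so f is not divisible by v and the branch is v² ≈ u**3 to lowest order — this is a cusp.
Classification: cusp.


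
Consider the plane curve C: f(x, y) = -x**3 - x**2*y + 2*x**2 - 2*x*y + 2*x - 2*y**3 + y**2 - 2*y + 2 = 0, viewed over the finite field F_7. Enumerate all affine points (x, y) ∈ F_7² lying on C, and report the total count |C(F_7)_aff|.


Affine F_7-points: {(0, 2), (0, 3), (0, 6), (1, 5), (4, 1), (4, 4), (4, 6), (5, 0), (6, 6)}; count = 9.

For each of the 49 pairs (x, y) ∈ F_7², evaluate f(x, y) mod 7. Record the zeros.
  x = 0: [0↦2, 1↦6, 2↦0, 3↦0, 4↦1, 5↦5, 6↦0]  zeros at y ∈ {2, 3, 6}
  x = 1: [0↦5, 1↦6, 2↦4, 3↦1, 4↦6, 5↦0, 6↦6]  zeros at y ∈ {5}
  x = 2: [0↦6, 1↦2, 2↦2, 3↦1, 4↦1, 5↦4, 6↦5]  zeros at y ∈ ∅
  x = 3: [0↦6, 1↦2, 2↦2, 3↦1, 4↦1, 5↦4, 6↦5]  zeros at y ∈ ∅
  x = 4: [0↦6, 1↦0, 2↦5, 3↦2, 4↦0, 5↦1, 6↦0]  zeros at y ∈ {1, 4, 6}
  x = 5: [0↦0, 1↦4, 2↦5, 3↦5, 4↦6, 5↦3, 6↦5]  zeros at y ∈ {0}
  x = 6: [0↦3, 1↦1, 2↦3, 3↦4, 4↦6, 5↦4, 6↦0]  zeros at y ∈ {6}
Collecting zeros: affine points = {(0, 2), (0, 3), (0, 6), (1, 5), (4, 1), (4, 4), (4, 6), (5, 0), (6, 6)}.
Total count |C(F_7)_aff| = 9.


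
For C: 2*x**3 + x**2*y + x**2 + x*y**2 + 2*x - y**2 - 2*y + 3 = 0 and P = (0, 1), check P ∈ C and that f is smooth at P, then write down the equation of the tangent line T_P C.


Tangent line at P: 3*x - 4*y + 4 = 0.

Step 1: f(0, 1) = 0, so P lies on C.
Step 2: partial derivatives
  f_x(x, y) = 6*x**2 + 2*x*y + 2*x + y**2 + 2, f_y(x, y) = x**2 + 2*x*y - 2*y - 2.
  f_x(P) = 3, f_y(P) = -4 (gradient nonzero, so P is smooth).
Step 3: tangent line at P: 3·(x − 0) + -4·(y − 1) = 0.
Expanding: 3*x - 4*y + 4 = 0.


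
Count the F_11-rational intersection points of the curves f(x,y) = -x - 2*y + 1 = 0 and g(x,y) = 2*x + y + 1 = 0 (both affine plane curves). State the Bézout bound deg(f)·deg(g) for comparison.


Common zeros: {(10, 1)}; count = 1; Bézout bound = 1.

deg(f) = 1, deg(g) = 1, so Bézout bound = 1.
Scan x ∈ F_11. For each x, list the y ∈ F_11 with f(x, y) ≡ 0 and those with g(x, y) ≡ 0 (mod 11); the common zeros in that column are the intersection.
  x = 0: f ≡ 0 at y ∈ {6}; g ≡ 0 at y ∈ {10}; common: ∅.
  x = 1: f ≡ 0 at y ∈ {0}; g ≡ 0 at y ∈ {8}; common: ∅.
  x = 2: f ≡ 0 at y ∈ {5}; g ≡ 0 at y ∈ {6}; common: ∅.
  x = 3: f ≡ 0 at y ∈ {10}; g ≡ 0 at y ∈ {4}; common: ∅.
  x = 4: f ≡ 0 at y ∈ {4}; g ≡ 0 at y ∈ {2}; common: ∅.
  x = 5: f ≡ 0 at y ∈ {9}; g ≡ 0 at y ∈ {0}; common: ∅.
  x = 6: f ≡ 0 at y ∈ {3}; g ≡ 0 at y ∈ {9}; common: ∅.
  x = 7: f ≡ 0 at y ∈ {8}; g ≡ 0 at y ∈ {7}; common: ∅.
  x = 8: f ≡ 0 at y ∈ {2}; g ≡ 0 at y ∈ {5}; common: ∅.
  x = 9: f ≡ 0 at y ∈ {7}; g ≡ 0 at y ∈ {3}; common: ∅.
  x = 10: f ≡ 0 at y ∈ {1}; g ≡ 0 at y ∈ {1}; common: {1}.
Collecting: common zeros = {(10, 1)}, so the count is 1.
Comparison with the Bézout bound: 1 ≤ 1 = deg(f)·deg(g), as expected for curves with no common component (the bound is attained).


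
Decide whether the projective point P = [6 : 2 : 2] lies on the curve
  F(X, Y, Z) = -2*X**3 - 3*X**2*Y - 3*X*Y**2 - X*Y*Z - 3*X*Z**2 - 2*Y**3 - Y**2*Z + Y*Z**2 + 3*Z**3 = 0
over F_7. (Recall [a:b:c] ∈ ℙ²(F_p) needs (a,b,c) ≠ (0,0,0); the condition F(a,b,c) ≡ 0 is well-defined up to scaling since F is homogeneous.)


F(6,2,2) ≡ 4 (mod 7); P is NOT on the curve.

Evaluate F(6, 2, 2) term-by-term (mod 7).
  -2*X**3 ↦ -2·216·1·1 = -432
  -3*X**2*Y ↦ -3·36·2·1 = -216
  -3*X*Y**2 ↦ -3·6·4·1 = -72
  -X*Y*Z ↦ -1·6·2·2 = -24
  -3*X*Z**2 ↦ -3·6·1·4 = -72
  -2*Y**3 ↦ -2·1·8·1 = -16
  -Y**2*Z ↦ -1·1·4·2 = -8
  Y*Z**2 ↦ 1·1·2·4 = 8
  3*Z**3 ↦ 3·1·1·8 = 24
Sum: F(6, 2, 2) = (-432) + (-216) + (-72) + (-24) + (-72) + (-16) + (-8) + (8) + (24) = -808.
Reducing mod 7: -808 ≡ 4 (mod 7).
Since F(a, b, c) ≡ 4 ≠ 0 (mod 7), P does NOT lie on the curve.


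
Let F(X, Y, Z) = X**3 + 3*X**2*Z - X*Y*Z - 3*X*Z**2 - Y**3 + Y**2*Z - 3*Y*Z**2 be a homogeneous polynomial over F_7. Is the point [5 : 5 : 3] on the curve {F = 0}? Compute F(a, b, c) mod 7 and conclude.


F(5,5,3) ≡ 4 (mod 7); P is NOT on the curve.

Evaluate F(5, 5, 3) term-by-term (mod 7).
  X**3 ↦ 1·125·1·1 = 125
  3*X**2*Z ↦ 3·25·1·3 = 225
  -X*Y*Z ↦ -1·5·5·3 = -75
  -3*X*Z**2 ↦ -3·5·1·9 = -135
  -Y**3 ↦ -1·1·125·1 = -125
  Y**2*Z ↦ 1·1·25·3 = 75
  -3*Y*Z**2 ↦ -3·1·5·9 = -135
Sum: F(5, 5, 3) = (125) + (225) + (-75) + (-135) + (-125) + (75) + (-135) = -45.
Reducing mod 7: -45 ≡ 4 (mod 7).
Since F(a, b, c) ≡ 4 ≠ 0 (mod 7), P does NOT lie on the curve.


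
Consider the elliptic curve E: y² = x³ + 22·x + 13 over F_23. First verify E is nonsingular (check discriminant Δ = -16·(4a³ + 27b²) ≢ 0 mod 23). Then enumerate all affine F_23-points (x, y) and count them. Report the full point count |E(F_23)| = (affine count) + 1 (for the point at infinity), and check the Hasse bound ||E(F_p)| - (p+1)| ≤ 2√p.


Affine points = {(0, 6), (0, 17), (1, 6), (1, 17), (4, 2), (4, 21), (5, 8), (5, 15), (6, 4), (6, 19), (7, 2), (7, 21), (12, 2), (12, 21), (13, 9), (13, 14), (14, 11), (14, 12), (18, 10), (18, 13), (20, 9), (20, 14), (22, 6), (22, 17)}; affine count = 24; |E(F_23)| = 25.

Discriminant check: Δ ∝ 4a³ + 27b² = 4·22³ + 27·13² = 4·10648 + 27·169 ≡ 5 (mod 23). Nonzero ⇒ E is nonsingular.
For each x ∈ F_23, compute rhs = x³ + 22·x + 13 mod 23, then count y ∈ F_23 with y² ≡ rhs.
  x = 0: rhs = 13, matching y values: 6, 17 (2 points).
  x = 1: rhs = 13, matching y values: 6, 17 (2 points).
  x = 2: rhs = 19, matching y values: none (0 points).
  x = 3: rhs = 14, matching y values: none (0 points).
  x = 4: rhs = 4, matching y values: 2, 21 (2 points).
  x = 5: rhs = 18, matching y values: 8, 15 (2 points).
  x = 6: rhs = 16, matching y values: 4, 19 (2 points).
  x = 7: rhs = 4, matching y values: 2, 21 (2 points).
  x = 8: rhs = 11, matching y values: none (0 points).
  x = 9: rhs = 20, matching y values: none (0 points).
  x = 10: rhs = 14, matching y values: none (0 points).
  x = 11: rhs = 22, matching y values: none (0 points).
  x = 12: rhs = 4, matching y values: 2, 21 (2 points).
  x = 13: rhs = 12, matching y values: 9, 14 (2 points).
  x = 14: rhs = 6, matching y values: 11, 12 (2 points).
  x = 15: rhs = 15, matching y values: none (0 points).
  x = 16: rhs = 22, matching y values: none (0 points).
  x = 17: rhs = 10, matching y values: none (0 points).
  x = 18: rhs = 8, matching y values: 10, 13 (2 points).
  x = 19: rhs = 22, matching y values: none (0 points).
  x = 20: rhs = 12, matching y values: 9, 14 (2 points).
  x = 21: rhs = 7, matching y values: none (0 points).
  x = 22: rhs = 13, matching y values: 6, 17 (2 points).
Total affine count: 24.
Full point count |E(F_23)| = 24 + 1 = 25.
Hasse bound: |25 − (23+1)| = |1| = 1 ≤ 2√23 ≈ 9.5917 ✓.


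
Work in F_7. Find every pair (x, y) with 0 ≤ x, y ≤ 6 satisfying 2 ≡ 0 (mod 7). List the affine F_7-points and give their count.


Affine F_7-points: ∅; count = 0.

For each of the 49 pairs (x, y) ∈ F_7², evaluate f(x, y) mod 7. Record the zeros.
  x = 0: [0↦2, 1↦2, 2↦2, 3↦2, 4↦2, 5↦2, 6↦2]  zeros at y ∈ ∅
  x = 1: [0↦2, 1↦2, 2↦2, 3↦2, 4↦2, 5↦2, 6↦2]  zeros at y ∈ ∅
  x = 2: [0↦2, 1↦2, 2↦2, 3↦2, 4↦2, 5↦2, 6↦2]  zeros at y ∈ ∅
  x = 3: [0↦2, 1↦2, 2↦2, 3↦2, 4↦2, 5↦2, 6↦2]  zeros at y ∈ ∅
  x = 4: [0↦2, 1↦2, 2↦2, 3↦2, 4↦2, 5↦2, 6↦2]  zeros at y ∈ ∅
  x = 5: [0↦2, 1↦2, 2↦2, 3↦2, 4↦2, 5↦2, 6↦2]  zeros at y ∈ ∅
  x = 6: [0↦2, 1↦2, 2↦2, 3↦2, 4↦2, 5↦2, 6↦2]  zeros at y ∈ ∅
Collecting zeros: affine points = ∅.
Total count |C(F_7)_aff| = 0.


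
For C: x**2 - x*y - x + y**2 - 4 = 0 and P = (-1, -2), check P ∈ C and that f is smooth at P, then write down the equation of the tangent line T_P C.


Tangent line at P: -x - 3*y - 7 = 0.

Step 1: f(-1, -2) = 0, so P lies on C.
Step 2: partial derivatives
  f_x(x, y) = 2*x - y - 1, f_y(x, y) = -x + 2*y.
  f_x(P) = -1, f_y(P) = -3 (gradient nonzero, so P is smooth).
Step 3: tangent line at P: -1·(x − -1) + -3·(y − -2) = 0.
Expanding: -x - 3*y - 7 = 0.


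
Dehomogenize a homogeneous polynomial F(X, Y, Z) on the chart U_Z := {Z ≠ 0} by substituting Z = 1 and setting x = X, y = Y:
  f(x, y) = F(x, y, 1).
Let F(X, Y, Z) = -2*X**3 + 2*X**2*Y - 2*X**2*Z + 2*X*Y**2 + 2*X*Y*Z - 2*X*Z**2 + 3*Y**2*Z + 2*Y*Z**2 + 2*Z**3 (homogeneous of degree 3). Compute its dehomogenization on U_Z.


f(x, y) = -2*x**3 + 2*x**2*y - 2*x**2 + 2*x*y**2 + 2*x*y - 2*x + 3*y**2 + 2*y + 2

On U_Z we set Z = 1. Each monomial c·X^i·Y^j·Z^k in F becomes c·x^i·y^j·1^k = c·x^i·y^j.
Substituting Z = 1: F(X, Y, 1) = -2*x**3 + 2*x**2*y - 2*x**2 + 2*x*y**2 + 2*x*y - 2*x + 3*y**2 + 2*y + 2.
Note: deg(f) ≤ deg(F) = 3; strict inequality happens when F is divisible by Z (lost terms).


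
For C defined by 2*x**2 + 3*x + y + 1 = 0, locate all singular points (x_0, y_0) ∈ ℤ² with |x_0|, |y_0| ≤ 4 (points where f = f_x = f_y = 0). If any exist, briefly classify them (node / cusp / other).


No singular points in the scanned grid; C is smooth there.

Compute partial derivatives:
  f_x = 4*x + 3.
  f_y = 1.
f_y = 1 is a nonzero constant, so f_y never vanishes: no point (x, y) can satisfy f = f_x = f_y = 0. In particular no (x, y) ∈ {−4, ..., 4}² is singular; the curve is smooth.


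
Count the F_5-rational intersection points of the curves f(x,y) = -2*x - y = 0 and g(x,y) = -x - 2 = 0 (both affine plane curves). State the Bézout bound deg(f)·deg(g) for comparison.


Common zeros: {(3, 4)}; count = 1; Bézout bound = 1.

deg(f) = 1, deg(g) = 1, so Bézout bound = 1.
Scan x ∈ F_5. For each x, list the y ∈ F_5 with f(x, y) ≡ 0 and those with g(x, y) ≡ 0 (mod 5); the common zeros in that column are the intersection.
  x = 0: f ≡ 0 at y ∈ {0}; g ≡ 0 at y ∈ ∅; common: ∅.
  x = 1: f ≡ 0 at y ∈ {3}; g ≡ 0 at y ∈ ∅; common: ∅.
  x = 2: f ≡ 0 at y ∈ {1}; g ≡ 0 at y ∈ ∅; common: ∅.
  x = 3: f ≡ 0 at y ∈ {4}; g ≡ 0 at y ∈ {0, 1, 2, 3, 4}; common: {4}.
  x = 4: f ≡ 0 at y ∈ {2}; g ≡ 0 at y ∈ ∅; common: ∅.
Collecting: common zeros = {(3, 4)}, so the count is 1.
Comparison with the Bézout bound: 1 ≤ 1 = deg(f)·deg(g), as expected for curves with no common component (the bound is attained).


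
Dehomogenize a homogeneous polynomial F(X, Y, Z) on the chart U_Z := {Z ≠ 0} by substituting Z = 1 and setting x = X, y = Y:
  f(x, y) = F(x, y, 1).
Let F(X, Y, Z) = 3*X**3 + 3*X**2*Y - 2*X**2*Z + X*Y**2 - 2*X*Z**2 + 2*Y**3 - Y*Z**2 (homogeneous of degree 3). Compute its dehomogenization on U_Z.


f(x, y) = 3*x**3 + 3*x**2*y - 2*x**2 + x*y**2 - 2*x + 2*y**3 - y

On U_Z we set Z = 1. Each monomial c·X^i·Y^j·Z^k in F becomes c·x^i·y^j·1^k = c·x^i·y^j.
Substituting Z = 1: F(X, Y, 1) = 3*x**3 + 3*x**2*y - 2*x**2 + x*y**2 - 2*x + 2*y**3 - y.
Note: deg(f) ≤ deg(F) = 3; strict inequality happens when F is divisible by Z (lost terms).


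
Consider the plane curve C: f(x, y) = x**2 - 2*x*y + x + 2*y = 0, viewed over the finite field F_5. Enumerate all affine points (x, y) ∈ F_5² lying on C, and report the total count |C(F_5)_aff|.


Affine F_5-points: {(0, 0), (2, 3), (3, 3), (4, 0)}; count = 4.

For each of the 25 pairs (x, y) ∈ F_5², evaluate f(x, y) mod 5. Record the zeros.
  x = 0: [0↦0, 1↦2, 2↦4, 3↦1, 4↦3]  zeros at y ∈ {0}
  x = 1: [0↦2, 1↦2, 2↦2, 3↦2, 4↦2]  zeros at y ∈ ∅
  x = 2: [0↦1, 1↦4, 2↦2, 3↦0, 4↦3]  zeros at y ∈ {3}
  x = 3: [0↦2, 1↦3, 2↦4, 3↦0, 4↦1]  zeros at y ∈ {3}
  x = 4: [0↦0, 1↦4, 2↦3, 3↦2, 4↦1]  zeros at y ∈ {0}
Collecting zeros: affine points = {(0, 0), (2, 3), (3, 3), (4, 0)}.
Total count |C(F_5)_aff| = 4.


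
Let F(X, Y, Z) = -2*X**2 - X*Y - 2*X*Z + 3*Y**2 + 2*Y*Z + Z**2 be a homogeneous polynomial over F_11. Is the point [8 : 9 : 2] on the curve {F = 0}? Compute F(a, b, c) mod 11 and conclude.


F(8,9,2) ≡ 7 (mod 11); P is NOT on the curve.

Evaluate F(8, 9, 2) term-by-term (mod 11).
  -2*X**2 ↦ -2·64·1·1 = -128
  -X*Y ↦ -1·8·9·1 = -72
  -2*X*Z ↦ -2·8·1·2 = -32
  3*Y**2 ↦ 3·1·81·1 = 243
  2*Y*Z ↦ 2·1·9·2 = 36
  Z**2 ↦ 1·1·1·4 = 4
Sum: F(8, 9, 2) = (-128) + (-72) + (-32) + (243) + (36) + (4) = 51.
Reducing mod 11: 51 ≡ 7 (mod 11).
Since F(a, b, c) ≡ 7 ≠ 0 (mod 11), P does NOT lie on the curve.


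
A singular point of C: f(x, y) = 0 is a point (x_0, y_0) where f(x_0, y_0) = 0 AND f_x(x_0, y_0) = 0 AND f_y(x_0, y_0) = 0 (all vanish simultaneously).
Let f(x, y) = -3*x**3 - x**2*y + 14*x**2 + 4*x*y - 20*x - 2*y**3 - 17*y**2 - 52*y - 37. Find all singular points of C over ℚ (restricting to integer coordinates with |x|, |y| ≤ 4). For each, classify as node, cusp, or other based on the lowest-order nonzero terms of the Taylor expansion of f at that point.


Singular points: {(2, -3)}; classification: node.

Compute partial derivatives:
  f_x = -9*x**2 - 2*x*y + 28*x + 4*y - 20.
  f_y = -x**2 + 4*x - 6*y**2 - 34*y - 52.
Scan x_0 ∈ {−4, ..., 4}. For each x_0, f_y(x_0, y) is a polynomial in y; find its integer roots y ∈ {−4, ..., 4}, then test f_x and f at those candidates.
  x = -4: f_y(-4, y) = -6*y**2 - 34*y - 84; no integer root y with |y| ≤ 4.
  x = -3: f_y(-3, y) = -6*y**2 - 34*y - 73; no integer root y with |y| ≤ 4.
  x = -2: f_y(-2, y) = -6*y**2 - 34*y - 64; no integer root y with |y| ≤ 4.
  x = -1: f_y(-1, y) = -6*y**2 - 34*y - 57; no integer root y with |y| ≤ 4.
  x = 0: f_y(0, y) = -6*y**2 - 34*y - 52; no integer root y with |y| ≤ 4.
  x = 1: f_y(1, y) = -6*y**2 - 34*y - 49; no integer root y with |y| ≤ 4.
  x = 2: f_y(2, y) = -6*y**2 - 34*y - 48; vanishes at y ∈ {-3}. (2, -3): f_x = 0, f = 0 — SINGULAR.
  x = 3: f_y(3, y) = -6*y**2 - 34*y - 49; no integer root y with |y| ≤ 4.
  x = 4: f_y(4, y) = -6*y**2 - 34*y - 52; no integer root y with |y| ≤ 4.
Only singular point on the grid: (2, -3).
Classify: substitute x = 2 + u, y = -3 + v and expand: f = -3*u**3 - u**2*v - u**2 - 2*v**3 + v**2.
No constant or linear terms (consistent with a singular point). Quadratic part: -u**2 + v**2. Cubic part: -3*u**3 - u**2*v - 2*v**3.
The quadratic part v**2 - u**2 = (v − u)(v + u) splits into two distinct linear factors, so there are two distinct tangent lines y − -3 = ±(x − 2) — this is a node (ordinary double point).
Classification: node.


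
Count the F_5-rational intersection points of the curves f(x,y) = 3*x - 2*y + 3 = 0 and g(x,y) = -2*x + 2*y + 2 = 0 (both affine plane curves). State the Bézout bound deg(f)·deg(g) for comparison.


Common zeros: {(0, 4)}; count = 1; Bézout bound = 1.

deg(f) = 1, deg(g) = 1, so Bézout bound = 1.
Scan x ∈ F_5. For each x, list the y ∈ F_5 with f(x, y) ≡ 0 and those with g(x, y) ≡ 0 (mod 5); the common zeros in that column are the intersection.
  x = 0: f ≡ 0 at y ∈ {4}; g ≡ 0 at y ∈ {4}; common: {4}.
  x = 1: f ≡ 0 at y ∈ {3}; g ≡ 0 at y ∈ {0}; common: ∅.
  x = 2: f ≡ 0 at y ∈ {2}; g ≡ 0 at y ∈ {1}; common: ∅.
  x = 3: f ≡ 0 at y ∈ {1}; g ≡ 0 at y ∈ {2}; common: ∅.
  x = 4: f ≡ 0 at y ∈ {0}; g ≡ 0 at y ∈ {3}; common: ∅.
Collecting: common zeros = {(0, 4)}, so the count is 1.
Comparison with the Bézout bound: 1 ≤ 1 = deg(f)·deg(g), as expected for curves with no common component (the bound is attained).


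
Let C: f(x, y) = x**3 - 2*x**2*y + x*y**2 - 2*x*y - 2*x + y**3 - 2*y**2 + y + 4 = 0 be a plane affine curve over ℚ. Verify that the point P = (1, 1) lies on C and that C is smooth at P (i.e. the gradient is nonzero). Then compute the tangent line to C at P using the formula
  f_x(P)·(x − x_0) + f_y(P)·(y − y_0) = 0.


Tangent line at P: -4*x - 2*y + 6 = 0.

Step 1: f(1, 1) = 0, so P lies on C.
Step 2: partial derivatives
  f_x(x, y) = 3*x**2 - 4*x*y + y**2 - 2*y - 2, f_y(x, y) = -2*x**2 + 2*x*y - 2*x + 3*y**2 - 4*y + 1.
  f_x(P) = -4, f_y(P) = -2 (gradient nonzero, so P is smooth).
Step 3: tangent line at P: -4·(x − 1) + -2·(y − 1) = 0.
Expanding: -4*x - 2*y + 6 = 0.


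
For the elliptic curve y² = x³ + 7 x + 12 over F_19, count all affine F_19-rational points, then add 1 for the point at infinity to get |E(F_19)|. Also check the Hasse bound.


Affine points = {(1, 1), (1, 18), (4, 3), (4, 16), (5, 1), (5, 18), (6, 2), (6, 17), (7, 9), (7, 10), (9, 5), (9, 14), (12, 0), (13, 1), (13, 18), (14, 2), (14, 17), (17, 3), (17, 16), (18, 2), (18, 17)}; affine count = 21; |E(F_19)| = 22.

Discriminant check: Δ ∝ 4a³ + 27b² = 4·7³ + 27·12² = 4·343 + 27·144 ≡ 16 (mod 19). Nonzero ⇒ E is nonsingular.
For each x ∈ F_19, compute rhs = x³ + 7·x + 12 mod 19, then count y ∈ F_19 with y² ≡ rhs.
  x = 0: rhs = 12, matching y values: none (0 points).
  x = 1: rhs = 1, matching y values: 1, 18 (2 points).
  x = 2: rhs = 15, matching y values: none (0 points).
  x = 3: rhs = 3, matching y values: none (0 points).
  x = 4: rhs = 9, matching y values: 3, 16 (2 points).
  x = 5: rhs = 1, matching y values: 1, 18 (2 points).
  x = 6: rhs = 4, matching y values: 2, 17 (2 points).
  x = 7: rhs = 5, matching y values: 9, 10 (2 points).
  x = 8: rhs = 10, matching y values: none (0 points).
  x = 9: rhs = 6, matching y values: 5, 14 (2 points).
  x = 10: rhs = 18, matching y values: none (0 points).
  x = 11: rhs = 14, matching y values: none (0 points).
  x = 12: rhs = 0, matching y values: 0 (1 points).
  x = 13: rhs = 1, matching y values: 1, 18 (2 points).
  x = 14: rhs = 4, matching y values: 2, 17 (2 points).
  x = 15: rhs = 15, matching y values: none (0 points).
  x = 16: rhs = 2, matching y values: none (0 points).
  x = 17: rhs = 9, matching y values: 3, 16 (2 points).
  x = 18: rhs = 4, matching y values: 2, 17 (2 points).
Total affine count: 21.
Full point count |E(F_19)| = 21 + 1 = 22.
Hasse bound: |22 − (19+1)| = |2| = 2 ≤ 2√19 ≈ 8.7178 ✓.
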